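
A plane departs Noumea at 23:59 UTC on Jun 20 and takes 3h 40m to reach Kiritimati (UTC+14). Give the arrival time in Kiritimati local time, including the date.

17:39 on Jun 21

Departure is given in UTC: 23:59 on Jun 20.
Add 3 hours 40 minutes → 03:39 UTC (Jun 21).
Kiritimati is UTC+14:00: 03:39 + 14:00 = 17:39 on Jun 21.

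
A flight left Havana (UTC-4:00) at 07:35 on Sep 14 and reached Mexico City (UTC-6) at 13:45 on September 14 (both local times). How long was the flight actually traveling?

8 hours 10 minutes

Departure in UTC: 07:35 + 4:00 = 11:35 on Sep 14.
Arrival in UTC: 13:45 + 6:00 = 19:45 on Sep 14.
Elapsed = 19:45 − 11:35 = 8 hours 10 minutes.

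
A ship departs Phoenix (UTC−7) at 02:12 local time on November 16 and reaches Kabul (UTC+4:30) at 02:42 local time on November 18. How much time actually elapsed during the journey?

Departure in UTC: 02:12 + 7:00 = 09:12 on Nov 16.
Arrival in UTC: 02:42 − 4:30 = 22:12 on Nov 17.
Elapsed = 22:12 − 09:12 (+1 day) = 37 hours.

37 hours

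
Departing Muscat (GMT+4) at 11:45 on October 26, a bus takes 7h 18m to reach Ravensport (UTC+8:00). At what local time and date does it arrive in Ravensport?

23:03 on Oct 26

Convert departure to UTC: 11:45 − 4:00 = 07:45 UTC on Oct 26.
Add 7 hours and 18 minutes travel time → 15:03 UTC.
Ravensport is UTC+8:00, so local arrival = 15:03 + 8:00 = 23:03 on Oct 26.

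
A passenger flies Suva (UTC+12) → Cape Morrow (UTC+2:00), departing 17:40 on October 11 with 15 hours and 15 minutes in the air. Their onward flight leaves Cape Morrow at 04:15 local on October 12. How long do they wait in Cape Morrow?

5 hours 20 minutes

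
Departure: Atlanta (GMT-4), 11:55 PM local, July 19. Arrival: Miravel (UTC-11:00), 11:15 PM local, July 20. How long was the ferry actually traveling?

30 hours 20 minutes

Miravel is 7:00 behind Atlanta.
Clock-face elapsed time (ignoring zones) is 23 hours 20 minutes.
Actual elapsed = 23 hours 20 minutes + 7:00 = 30 hours 20 minutes.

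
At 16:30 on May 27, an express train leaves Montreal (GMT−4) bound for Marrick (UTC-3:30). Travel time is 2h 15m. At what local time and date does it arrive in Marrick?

19:15 on May 27

Marrick is 0:30 ahead of Montreal.
After 2 hours and 15 minutes it is 18:45 in Montreal.
Shift by the zone difference: 18:45 + 0:30 = 19:15 on May 27 in Marrick.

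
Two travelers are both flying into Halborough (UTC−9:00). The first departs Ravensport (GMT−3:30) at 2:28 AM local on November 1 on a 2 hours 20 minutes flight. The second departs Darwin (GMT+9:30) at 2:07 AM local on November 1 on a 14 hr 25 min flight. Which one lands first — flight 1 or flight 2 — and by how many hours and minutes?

Flight 1 in UTC: 2:28 AM + 3:30 = 5:58 AM on Nov 1.
+2 hours and 20 minutes → arrive 8:18 AM UTC on Nov 1.
Flight 2 in UTC: 2:07 AM − 9:30 = 4:37 PM on Oct 31.
+14 hours 25 minutes → arrive 7:02 AM UTC on Nov 1.
Flight 2 lands earlier by 1 hour 16 minutes.

the second, by 1 hour 16 minutes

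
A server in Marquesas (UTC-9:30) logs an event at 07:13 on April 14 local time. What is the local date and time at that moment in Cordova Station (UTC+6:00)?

22:43 on Apr 14

Cordova Station is 15:30 ahead of Marquesas.
Shift by the zone difference: 07:13 + 15:30 = 22:43 on Apr 14 in Cordova Station.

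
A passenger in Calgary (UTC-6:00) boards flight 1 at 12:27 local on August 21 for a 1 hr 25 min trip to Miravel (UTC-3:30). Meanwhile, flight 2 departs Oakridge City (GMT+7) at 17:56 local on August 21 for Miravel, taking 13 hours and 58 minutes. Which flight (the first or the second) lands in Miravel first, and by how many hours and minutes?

Flight 1 in UTC: 12:27 + 6:00 = 18:27 on Aug 21.
+1 hour and 25 minutes → arrive 19:52 UTC on Aug 21.
Flight 2 in UTC: 17:56 − 7:00 = 10:56 on Aug 21.
+13 hours 58 minutes → arrive 00:54 UTC on Aug 22.
Flight 1 lands earlier by 5 hours 2 minutes.

the first, by 5 hours 2 minutes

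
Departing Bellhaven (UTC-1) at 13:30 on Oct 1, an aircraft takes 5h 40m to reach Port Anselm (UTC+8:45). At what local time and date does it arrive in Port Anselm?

04:55 on October 2

Convert departure to UTC: 13:30 + 1:00 = 14:30 UTC on Oct 1.
Add 5 hours 40 minutes travel time → 20:10 UTC.
Port Anselm is UTC+8:45, so local arrival = 20:10 + 8:45 = 04:55 on Oct 2.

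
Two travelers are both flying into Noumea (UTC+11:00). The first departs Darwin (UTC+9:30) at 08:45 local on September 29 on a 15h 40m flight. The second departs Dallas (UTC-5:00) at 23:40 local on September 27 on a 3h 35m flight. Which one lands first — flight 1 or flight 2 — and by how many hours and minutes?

Flight 1 in UTC: 08:45 − 9:30 = 23:15 on Sep 28.
+15 hours 40 minutes → arrive 14:55 UTC on Sep 29.
Flight 2 in UTC: 23:40 + 5:00 = 04:40 on Sep 28.
+3 hours and 35 minutes → arrive 08:15 UTC on Sep 28.
Flight 2 lands earlier by 30 hours 40 minutes.

the second, by 30 hours 40 minutes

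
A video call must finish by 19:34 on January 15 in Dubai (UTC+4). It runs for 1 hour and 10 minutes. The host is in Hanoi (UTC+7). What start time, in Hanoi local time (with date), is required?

21:24 on Jan 15

Target end time in UTC: 19:34 − 4:00 = 15:34 on Jan 15.
Subtract 1 hour 10 minutes → start 14:24 UTC on Jan 15.
Hanoi is UTC+7:00: 14:24 + 7:00 = 21:24 on Jan 15.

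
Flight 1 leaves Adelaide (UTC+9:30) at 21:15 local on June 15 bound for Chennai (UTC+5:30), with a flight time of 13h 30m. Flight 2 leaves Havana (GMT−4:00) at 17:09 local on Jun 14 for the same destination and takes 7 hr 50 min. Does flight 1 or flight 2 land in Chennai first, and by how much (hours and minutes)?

Flight 1 in UTC: 21:15 − 9:30 = 11:45 on Jun 15.
+13 hours and 30 minutes → arrive 01:15 UTC on Jun 16.
Flight 2 in UTC: 17:09 + 4:00 = 21:09 on Jun 14.
+7 hours 50 minutes → arrive 04:59 UTC on Jun 15.
Flight 2 lands earlier by 20 hours 16 minutes.

the second, by 20 hours 16 minutes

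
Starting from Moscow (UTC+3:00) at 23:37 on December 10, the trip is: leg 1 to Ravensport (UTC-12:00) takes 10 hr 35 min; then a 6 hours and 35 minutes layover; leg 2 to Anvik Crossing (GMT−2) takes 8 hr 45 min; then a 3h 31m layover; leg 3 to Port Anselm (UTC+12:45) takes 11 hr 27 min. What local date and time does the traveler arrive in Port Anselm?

02:15 on Dec 13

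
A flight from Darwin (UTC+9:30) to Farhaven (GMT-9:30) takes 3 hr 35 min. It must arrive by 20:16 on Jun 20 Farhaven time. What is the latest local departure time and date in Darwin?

Target arrival in UTC: 20:16 + 9:30 = 05:46 on Jun 21.
Subtract 3 hours and 35 minutes → departure 02:11 UTC on Jun 21.
Darwin is UTC+9:30: 02:11 + 9:30 = 11:41 on Jun 21.

11:41 on June 21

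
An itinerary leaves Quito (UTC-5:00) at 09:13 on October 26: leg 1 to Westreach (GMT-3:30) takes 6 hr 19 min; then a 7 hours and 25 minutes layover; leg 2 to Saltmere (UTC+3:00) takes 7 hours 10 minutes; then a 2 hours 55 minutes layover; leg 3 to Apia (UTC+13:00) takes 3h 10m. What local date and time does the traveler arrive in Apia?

Convert departure to UTC: 09:13 + 5:00 = 14:13 UTC on Oct 26.
Add 6 hours 19 minutes leg 1 → 20:32 UTC.
Add 7 hours and 25 minutes layover in Westreach → 03:57 UTC (Oct 27).
Add 7 hours 10 minutes leg 2 → 11:07 UTC.
Add 2 hours 55 minutes layover in Saltmere → 14:02 UTC.
Add 3 hours 10 minutes leg 3 → 17:12 UTC.
Apia is UTC+13:00, so local arrival = 17:12 + 13:00 = 06:12 on Oct 28.

06:12 on Oct 28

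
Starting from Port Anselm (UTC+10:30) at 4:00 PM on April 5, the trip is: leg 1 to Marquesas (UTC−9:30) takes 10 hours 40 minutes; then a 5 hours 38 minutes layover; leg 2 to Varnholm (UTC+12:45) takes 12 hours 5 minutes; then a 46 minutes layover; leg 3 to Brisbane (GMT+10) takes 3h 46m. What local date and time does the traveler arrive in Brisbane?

Convert departure to UTC: 4:00 PM − 10:30 = 5:30 AM UTC on Apr 5.
Add 10 hours and 40 minutes leg 1 → 4:10 PM UTC.
Add 5 hours and 38 minutes layover in Marquesas → 9:48 PM UTC.
Add 12 hours 5 minutes leg 2 → 9:53 AM UTC (Apr 6).
Add 46 minutes layover in Varnholm → 10:39 AM UTC.
Add 3 hours and 46 minutes leg 3 → 2:25 PM UTC.
Brisbane is UTC+10:00, so local arrival = 2:25 PM + 10:00 = 12:25 AM on Apr 7.

12:25 AM on April 7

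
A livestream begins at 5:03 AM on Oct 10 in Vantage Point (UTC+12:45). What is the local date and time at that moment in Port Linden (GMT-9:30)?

6:48 AM on Oct 9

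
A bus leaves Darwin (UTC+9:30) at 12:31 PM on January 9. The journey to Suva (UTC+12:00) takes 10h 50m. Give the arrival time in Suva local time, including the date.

1:51 AM on January 10

Convert departure to UTC: 12:31 PM − 9:30 = 3:01 AM UTC on Jan 9.
Add 10 hours 50 minutes travel time → 1:51 PM UTC.
Suva is UTC+12:00, so local arrival = 1:51 PM + 12:00 = 1:51 AM on Jan 10.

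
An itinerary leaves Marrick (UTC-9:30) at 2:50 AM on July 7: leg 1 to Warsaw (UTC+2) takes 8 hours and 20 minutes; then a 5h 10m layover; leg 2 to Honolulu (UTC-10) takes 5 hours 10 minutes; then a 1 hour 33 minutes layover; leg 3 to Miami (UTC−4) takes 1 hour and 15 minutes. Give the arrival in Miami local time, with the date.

5:48 AM on Jul 8

Convert departure to UTC: 2:50 AM + 9:30 = 12:20 PM UTC on Jul 7.
Add 8 hours and 20 minutes leg 1 → 8:40 PM UTC.
Add 5 hours and 10 minutes layover in Warsaw → 1:50 AM UTC (Jul 8).
Add 5 hours 10 minutes leg 2 → 7:00 AM UTC.
Add 1 hour and 33 minutes layover in Honolulu → 8:33 AM UTC.
Add 1 hour and 15 minutes leg 3 → 9:48 AM UTC.
Miami is UTC−4:00, so local arrival = 9:48 AM − 4:00 = 5:48 AM on Jul 8.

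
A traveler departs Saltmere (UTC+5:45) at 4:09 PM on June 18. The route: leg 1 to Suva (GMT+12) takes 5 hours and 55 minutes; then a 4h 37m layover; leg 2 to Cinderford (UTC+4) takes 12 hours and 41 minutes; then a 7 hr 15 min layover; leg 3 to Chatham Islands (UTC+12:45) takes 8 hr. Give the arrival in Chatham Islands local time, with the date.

Convert departure to UTC: 4:09 PM − 5:45 = 10:24 AM UTC on Jun 18.
Add 5 hours 55 minutes leg 1 → 4:19 PM UTC.
Add 4 hours and 37 minutes layover in Suva → 8:56 PM UTC.
Add 12 hours and 41 minutes leg 2 → 9:37 AM UTC (Jun 19).
Add 7 hours and 15 minutes layover in Cinderford → 4:52 PM UTC.
Add 8 hours leg 3 → 12:52 AM UTC (Jun 20).
Chatham Islands is UTC+12:45, so local arrival = 12:52 AM + 12:45 = 1:37 PM on Jun 20.

1:37 PM on June 20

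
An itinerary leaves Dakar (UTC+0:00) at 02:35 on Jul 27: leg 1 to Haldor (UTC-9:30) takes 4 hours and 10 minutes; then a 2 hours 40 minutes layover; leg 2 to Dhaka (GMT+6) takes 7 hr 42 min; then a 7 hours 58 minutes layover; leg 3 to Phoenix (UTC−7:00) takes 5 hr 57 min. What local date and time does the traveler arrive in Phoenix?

00:02 on July 28

Dakar is at UTC+0, so departure is already 02:35 UTC on Jul 27.
Add 4 hours 10 minutes leg 1 → 06:45 UTC.
Add 2 hours 40 minutes layover in Haldor → 09:25 UTC.
Add 7 hours and 42 minutes leg 2 → 17:07 UTC.
Add 7 hours and 58 minutes layover in Dhaka → 01:05 UTC (Jul 28).
Add 5 hours and 57 minutes leg 3 → 07:02 UTC.
Phoenix is UTC−7:00, so local arrival = 07:02 − 7:00 = 00:02 on Jul 28.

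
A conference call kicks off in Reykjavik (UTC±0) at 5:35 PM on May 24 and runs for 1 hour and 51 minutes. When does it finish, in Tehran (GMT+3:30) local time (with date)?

10:56 PM on May 24

Tehran is 3:30 ahead of Reykjavik.
After 1 hour 51 minutes it is 7:26 PM in Reykjavik.
Shift by the zone difference: 7:26 PM + 3:30 = 10:56 PM on May 24 in Tehran.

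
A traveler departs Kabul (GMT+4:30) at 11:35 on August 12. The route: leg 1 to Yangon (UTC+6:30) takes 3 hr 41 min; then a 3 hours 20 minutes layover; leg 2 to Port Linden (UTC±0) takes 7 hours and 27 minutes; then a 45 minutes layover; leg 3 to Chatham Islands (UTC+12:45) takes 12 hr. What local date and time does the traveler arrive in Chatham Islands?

Convert departure to UTC: 11:35 − 4:30 = 07:05 UTC on Aug 12.
Add 3 hours 41 minutes leg 1 → 10:46 UTC.
Add 3 hours and 20 minutes layover in Yangon → 14:06 UTC.
Add 7 hours and 27 minutes leg 2 → 21:33 UTC.
Add 45 minutes layover in Port Linden → 22:18 UTC.
Add 12 hours leg 3 → 10:18 UTC (Aug 13).
Chatham Islands is UTC+12:45, so local arrival = 10:18 + 12:45 = 23:03 on Aug 13.

23:03 on August 13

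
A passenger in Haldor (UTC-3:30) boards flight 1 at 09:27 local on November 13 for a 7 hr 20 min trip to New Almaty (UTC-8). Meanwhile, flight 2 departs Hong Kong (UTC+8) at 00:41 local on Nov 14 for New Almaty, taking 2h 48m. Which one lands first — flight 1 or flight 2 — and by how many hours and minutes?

the second, by 48 minutes

Flight 1 in UTC: 09:27 + 3:30 = 12:57 on Nov 13.
+7 hours 20 minutes → arrive 20:17 UTC on Nov 13.
Flight 2 in UTC: 00:41 − 8:00 = 16:41 on Nov 13.
+2 hours 48 minutes → arrive 19:29 UTC on Nov 13.
Flight 2 lands earlier by 48 minutes.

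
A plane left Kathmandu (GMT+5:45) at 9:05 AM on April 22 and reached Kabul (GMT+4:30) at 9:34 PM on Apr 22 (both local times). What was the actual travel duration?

13 hours 44 minutes

Departure in UTC: 9:05 AM − 5:45 = 3:20 AM on Apr 22.
Arrival in UTC: 9:34 PM − 4:30 = 5:04 PM on Apr 22.
Elapsed = 5:04 PM − 3:20 AM = 13 hours 44 minutes.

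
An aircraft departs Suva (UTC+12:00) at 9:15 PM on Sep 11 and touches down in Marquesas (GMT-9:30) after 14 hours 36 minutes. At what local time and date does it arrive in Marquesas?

Convert departure to UTC: 9:15 PM − 12:00 = 9:15 AM UTC on Sep 11.
Add 14 hours and 36 minutes travel time → 11:51 PM UTC.
Marquesas is UTC−9:30, so local arrival = 11:51 PM − 9:30 = 2:21 PM on Sep 11.

2:21 PM on Sep 11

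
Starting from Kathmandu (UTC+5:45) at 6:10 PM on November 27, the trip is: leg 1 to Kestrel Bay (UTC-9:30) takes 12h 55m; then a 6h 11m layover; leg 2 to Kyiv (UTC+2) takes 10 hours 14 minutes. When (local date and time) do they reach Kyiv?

Convert departure to UTC: 6:10 PM − 5:45 = 12:25 PM UTC on Nov 27.
Add 12 hours 55 minutes leg 1 → 1:20 AM UTC (Nov 28).
Add 6 hours 11 minutes layover in Kestrel Bay → 7:31 AM UTC.
Add 10 hours 14 minutes leg 2 → 5:45 PM UTC.
Kyiv is UTC+2:00, so local arrival = 5:45 PM + 2:00 = 7:45 PM on Nov 28.

7:45 PM on November 28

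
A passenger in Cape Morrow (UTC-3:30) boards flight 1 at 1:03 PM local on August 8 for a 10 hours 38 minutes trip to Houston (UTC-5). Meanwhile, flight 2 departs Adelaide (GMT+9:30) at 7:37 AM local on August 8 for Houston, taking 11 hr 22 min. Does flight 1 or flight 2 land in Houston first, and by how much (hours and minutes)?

the second, by 17 hours 42 minutes

Flight 1 in UTC: 1:03 PM + 3:30 = 4:33 PM on Aug 8.
+10 hours 38 minutes → arrive 3:11 AM UTC on Aug 9.
Flight 2 in UTC: 7:37 AM − 9:30 = 10:07 PM on Aug 7.
+11 hours 22 minutes → arrive 9:29 AM UTC on Aug 8.
Flight 2 lands earlier by 17 hours 42 minutes.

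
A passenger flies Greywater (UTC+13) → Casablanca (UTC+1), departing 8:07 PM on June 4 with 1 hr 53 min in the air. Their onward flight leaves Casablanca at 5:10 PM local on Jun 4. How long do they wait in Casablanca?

Convert departure to UTC: 8:07 PM − 13:00 = 7:07 AM UTC on Jun 4.
Add 1 hour 53 minutes flight time → 9:00 AM UTC.
Casablanca is UTC+1:00, so local arrival = 9:00 AM + 1:00 = 10:00 AM on Jun 4.
Layover = 5:10 PM − 10:00 AM = 7 hours 10 minutes.

7 hours 10 minutes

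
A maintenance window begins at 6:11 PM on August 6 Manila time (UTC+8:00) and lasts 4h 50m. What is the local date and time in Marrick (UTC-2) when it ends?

Convert start to UTC: 6:11 PM − 8:00 = 10:11 AM UTC on Aug 6.
Add 4 hours 50 minutes duration → 3:01 PM UTC.
Marrick is UTC−2:00, so local end time = 3:01 PM − 2:00 = 1:01 PM on Aug 6.

1:01 PM on August 6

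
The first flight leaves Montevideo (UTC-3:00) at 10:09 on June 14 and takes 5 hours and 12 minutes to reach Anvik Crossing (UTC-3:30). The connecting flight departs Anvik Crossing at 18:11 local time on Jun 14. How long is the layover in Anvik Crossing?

Convert departure to UTC: 10:09 + 3:00 = 13:09 UTC on Jun 14.
Add 5 hours 12 minutes flight time → 18:21 UTC.
Anvik Crossing is UTC−3:30, so local arrival = 18:21 − 3:30 = 14:51 on Jun 14.
Layover = 18:11 − 14:51 = 3 hours 20 minutes.

3 hours 20 minutes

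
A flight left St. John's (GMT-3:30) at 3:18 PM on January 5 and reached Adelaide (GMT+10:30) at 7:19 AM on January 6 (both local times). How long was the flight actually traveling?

2 hours 1 minute

Departure in UTC: 3:18 PM + 3:30 = 6:48 PM on Jan 5.
Arrival in UTC: 7:19 AM − 10:30 = 8:49 PM on Jan 5.
Elapsed = 8:49 PM − 6:48 PM = 2 hours 1 minute.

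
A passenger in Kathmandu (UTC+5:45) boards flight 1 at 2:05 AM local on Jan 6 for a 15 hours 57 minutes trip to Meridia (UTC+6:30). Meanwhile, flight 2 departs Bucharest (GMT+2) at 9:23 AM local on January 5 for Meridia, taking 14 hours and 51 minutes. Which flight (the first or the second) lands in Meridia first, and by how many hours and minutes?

the second, by 14 hours 3 minutes

Flight 1 in UTC: 2:05 AM − 5:45 = 8:20 PM on Jan 5.
+15 hours 57 minutes → arrive 12:17 PM UTC on Jan 6.
Flight 2 in UTC: 9:23 AM − 2:00 = 7:23 AM on Jan 5.
+14 hours 51 minutes → arrive 10:14 PM UTC on Jan 5.
Flight 2 lands earlier by 14 hours 3 minutes.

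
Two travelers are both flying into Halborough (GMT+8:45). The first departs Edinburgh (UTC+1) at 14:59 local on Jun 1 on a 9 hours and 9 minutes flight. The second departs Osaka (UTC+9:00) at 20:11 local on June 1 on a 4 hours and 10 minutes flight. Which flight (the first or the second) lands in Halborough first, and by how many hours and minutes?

the second, by 7 hours 47 minutes

Flight 1 in UTC: 14:59 − 1:00 = 13:59 on Jun 1.
+9 hours 9 minutes → arrive 23:08 UTC on Jun 1.
Flight 2 in UTC: 20:11 − 9:00 = 11:11 on Jun 1.
+4 hours 10 minutes → arrive 15:21 UTC on Jun 1.
Flight 2 lands earlier by 7 hours 47 minutes.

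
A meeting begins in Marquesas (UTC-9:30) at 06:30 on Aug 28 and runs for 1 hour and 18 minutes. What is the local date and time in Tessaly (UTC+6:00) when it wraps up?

23:18 on August 28

Tessaly is 15:30 ahead of Marquesas.
After 1 hour 18 minutes it is 07:48 in Marquesas.
Shift by the zone difference: 07:48 + 15:30 = 23:18 on Aug 28 in Tessaly.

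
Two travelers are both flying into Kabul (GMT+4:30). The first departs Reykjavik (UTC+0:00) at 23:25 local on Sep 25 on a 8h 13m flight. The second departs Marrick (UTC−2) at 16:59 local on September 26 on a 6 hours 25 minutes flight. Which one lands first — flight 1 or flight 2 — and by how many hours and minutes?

the first, by 17 hours 46 minutes

Flight 1 departs at 23:25 UTC (Sep 25).
+8 hours and 13 minutes → arrive 07:38 UTC on Sep 26.
Flight 2 in UTC: 16:59 + 2:00 = 18:59 on Sep 26.
+6 hours 25 minutes → arrive 01:24 UTC on Sep 27.
Flight 1 lands earlier by 17 hours 46 minutes.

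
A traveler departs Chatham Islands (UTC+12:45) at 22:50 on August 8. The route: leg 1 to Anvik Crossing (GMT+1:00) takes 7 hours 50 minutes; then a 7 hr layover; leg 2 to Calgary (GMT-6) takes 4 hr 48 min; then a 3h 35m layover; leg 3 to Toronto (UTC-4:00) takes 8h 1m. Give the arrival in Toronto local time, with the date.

Convert departure to UTC: 22:50 − 12:45 = 10:05 UTC on Aug 8.
Add 7 hours 50 minutes leg 1 → 17:55 UTC.
Add 7 hours layover in Anvik Crossing → 00:55 UTC (Aug 9).
Add 4 hours and 48 minutes leg 2 → 05:43 UTC.
Add 3 hours 35 minutes layover in Calgary → 09:18 UTC.
Add 8 hours 1 minute leg 3 → 17:19 UTC.
Toronto is UTC−4:00, so local arrival = 17:19 − 4:00 = 13:19 on Aug 9.

13:19 on Aug 9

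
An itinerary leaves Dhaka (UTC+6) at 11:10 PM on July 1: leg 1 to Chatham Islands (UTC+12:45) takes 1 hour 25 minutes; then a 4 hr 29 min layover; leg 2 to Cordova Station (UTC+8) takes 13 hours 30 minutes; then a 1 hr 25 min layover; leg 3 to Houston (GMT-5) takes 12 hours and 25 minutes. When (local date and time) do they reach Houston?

9:24 PM on July 2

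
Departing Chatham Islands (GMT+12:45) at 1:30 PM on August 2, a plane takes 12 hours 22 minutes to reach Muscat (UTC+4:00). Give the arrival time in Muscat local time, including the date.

Convert departure to UTC: 1:30 PM − 12:45 = 12:45 AM UTC on Aug 2.
Add 12 hours 22 minutes travel time → 1:07 PM UTC.
Muscat is UTC+4:00, so local arrival = 1:07 PM + 4:00 = 5:07 PM on Aug 2.

5:07 PM on August 2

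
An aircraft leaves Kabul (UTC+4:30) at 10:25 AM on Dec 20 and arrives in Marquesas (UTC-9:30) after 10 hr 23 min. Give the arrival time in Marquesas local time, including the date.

Convert departure to UTC: 10:25 AM − 4:30 = 5:55 AM UTC on Dec 20.
Add 10 hours 23 minutes travel time → 4:18 PM UTC.
Marquesas is UTC−9:30, so local arrival = 4:18 PM − 9:30 = 6:48 AM on Dec 20.

6:48 AM on Dec 20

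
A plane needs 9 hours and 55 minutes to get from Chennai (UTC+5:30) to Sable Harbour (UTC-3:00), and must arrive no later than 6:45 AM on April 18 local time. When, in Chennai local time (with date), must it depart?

Target arrival in UTC: 6:45 AM + 3:00 = 9:45 AM on Apr 18.
Subtract 9 hours and 55 minutes → departure 11:50 PM UTC on Apr 17.
Chennai is UTC+5:30: 11:50 PM + 5:30 = 5:20 AM on Apr 18.

5:20 AM on Apr 18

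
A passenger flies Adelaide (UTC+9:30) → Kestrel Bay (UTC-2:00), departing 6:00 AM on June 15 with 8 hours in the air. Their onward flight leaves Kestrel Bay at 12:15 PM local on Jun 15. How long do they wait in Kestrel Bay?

Convert departure to UTC: 6:00 AM − 9:30 = 8:30 PM UTC on Jun 14.
Add 8 hours flight time → 4:30 AM UTC (Jun 15).
Kestrel Bay is UTC−2:00, so local arrival = 4:30 AM − 2:00 = 2:30 AM on Jun 15.
Layover = 12:15 PM − 2:30 AM = 9 hours 45 minutes.

9 hours 45 minutes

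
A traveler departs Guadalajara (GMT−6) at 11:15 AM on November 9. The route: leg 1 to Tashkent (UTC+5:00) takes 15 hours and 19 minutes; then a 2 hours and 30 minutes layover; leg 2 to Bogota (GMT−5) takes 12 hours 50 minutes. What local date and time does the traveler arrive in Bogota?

6:54 PM on Nov 10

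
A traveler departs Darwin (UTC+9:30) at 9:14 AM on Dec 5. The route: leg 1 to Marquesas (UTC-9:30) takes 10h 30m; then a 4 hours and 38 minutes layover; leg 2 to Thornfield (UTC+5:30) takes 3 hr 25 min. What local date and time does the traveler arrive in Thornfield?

Convert departure to UTC: 9:14 AM − 9:30 = 11:44 PM UTC on Dec 4.
Add 10 hours 30 minutes leg 1 → 10:14 AM UTC (Dec 5).
Add 4 hours and 38 minutes layover in Marquesas → 2:52 PM UTC.
Add 3 hours and 25 minutes leg 2 → 6:17 PM UTC.
Thornfield is UTC+5:30, so local arrival = 6:17 PM + 5:30 = 11:47 PM on Dec 5.

11:47 PM on Dec 5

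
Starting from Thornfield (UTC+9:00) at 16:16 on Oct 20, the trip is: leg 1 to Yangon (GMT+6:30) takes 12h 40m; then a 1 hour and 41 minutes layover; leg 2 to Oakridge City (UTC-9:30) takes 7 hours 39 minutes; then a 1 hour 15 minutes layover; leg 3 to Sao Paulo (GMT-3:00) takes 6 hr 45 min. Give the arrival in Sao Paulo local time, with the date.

10:16 on October 21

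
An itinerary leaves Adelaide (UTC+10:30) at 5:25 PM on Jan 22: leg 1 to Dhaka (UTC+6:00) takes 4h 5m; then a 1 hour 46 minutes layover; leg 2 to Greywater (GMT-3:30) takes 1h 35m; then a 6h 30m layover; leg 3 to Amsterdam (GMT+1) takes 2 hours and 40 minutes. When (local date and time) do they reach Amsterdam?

Convert departure to UTC: 5:25 PM − 10:30 = 6:55 AM UTC on Jan 22.
Add 4 hours 5 minutes leg 1 → 11:00 AM UTC.
Add 1 hour 46 minutes layover in Dhaka → 12:46 PM UTC.
Add 1 hour 35 minutes leg 2 → 2:21 PM UTC.
Add 6 hours and 30 minutes layover in Greywater → 8:51 PM UTC.
Add 2 hours and 40 minutes leg 3 → 11:31 PM UTC.
Amsterdam is UTC+1:00, so local arrival = 11:31 PM + 1:00 = 12:31 AM on Jan 23.

12:31 AM on January 23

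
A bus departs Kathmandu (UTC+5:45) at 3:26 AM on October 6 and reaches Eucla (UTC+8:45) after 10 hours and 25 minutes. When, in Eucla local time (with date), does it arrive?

Convert departure to UTC: 3:26 AM − 5:45 = 9:41 PM UTC on Oct 5.
Add 10 hours and 25 minutes travel time → 8:06 AM UTC (Oct 6).
Eucla is UTC+8:45, so local arrival = 8:06 AM + 8:45 = 4:51 PM on Oct 6.

4:51 PM on October 6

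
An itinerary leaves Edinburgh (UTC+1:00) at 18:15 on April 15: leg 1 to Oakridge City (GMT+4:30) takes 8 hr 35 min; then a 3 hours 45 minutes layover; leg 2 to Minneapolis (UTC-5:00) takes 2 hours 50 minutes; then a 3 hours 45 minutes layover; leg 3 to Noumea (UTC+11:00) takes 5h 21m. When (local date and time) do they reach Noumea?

Convert departure to UTC: 18:15 − 1:00 = 17:15 UTC on Apr 15.
Add 8 hours and 35 minutes leg 1 → 01:50 UTC (Apr 16).
Add 3 hours and 45 minutes layover in Oakridge City → 05:35 UTC.
Add 2 hours 50 minutes leg 2 → 08:25 UTC.
Add 3 hours and 45 minutes layover in Minneapolis → 12:10 UTC.
Add 5 hours and 21 minutes leg 3 → 17:31 UTC.
Noumea is UTC+11:00, so local arrival = 17:31 + 11:00 = 04:31 on Apr 17.

04:31 on April 17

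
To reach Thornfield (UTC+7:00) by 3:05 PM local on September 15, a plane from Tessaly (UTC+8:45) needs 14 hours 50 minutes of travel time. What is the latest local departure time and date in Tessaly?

Target arrival in UTC: 3:05 PM − 7:00 = 8:05 AM on Sep 15.
Subtract 14 hours and 50 minutes → departure 5:15 PM UTC on Sep 14.
Tessaly is UTC+8:45: 5:15 PM + 8:45 = 2:00 AM on Sep 15.

2:00 AM on Sep 15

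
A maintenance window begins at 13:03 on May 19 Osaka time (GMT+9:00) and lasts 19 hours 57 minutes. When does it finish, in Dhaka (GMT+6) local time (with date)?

Dhaka is 3:00 behind Osaka.
After 19 hours and 57 minutes it is 09:00 (May 20) in Osaka.
Shift by the zone difference: 09:00 − 3:00 = 06:00 on May 20 in Dhaka.

06:00 on May 20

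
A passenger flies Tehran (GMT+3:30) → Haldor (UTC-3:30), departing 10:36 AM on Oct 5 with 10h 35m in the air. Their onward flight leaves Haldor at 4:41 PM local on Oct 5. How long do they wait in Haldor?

2 hours 30 minutes

Convert departure to UTC: 10:36 AM − 3:30 = 7:06 AM UTC on Oct 5.
Add 10 hours 35 minutes flight time → 5:41 PM UTC.
Haldor is UTC−3:30, so local arrival = 5:41 PM − 3:30 = 2:11 PM on Oct 5.
Layover = 4:41 PM − 2:11 PM = 2 hours 30 minutes.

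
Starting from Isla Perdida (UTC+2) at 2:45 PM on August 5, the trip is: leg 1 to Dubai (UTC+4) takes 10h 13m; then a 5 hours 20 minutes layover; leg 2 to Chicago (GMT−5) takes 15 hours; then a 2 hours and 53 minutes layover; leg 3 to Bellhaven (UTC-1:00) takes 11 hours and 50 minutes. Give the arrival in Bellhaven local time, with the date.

9:01 AM on Aug 7

Convert departure to UTC: 2:45 PM − 2:00 = 12:45 PM UTC on Aug 5.
Add 10 hours and 13 minutes leg 1 → 10:58 PM UTC.
Add 5 hours and 20 minutes layover in Dubai → 4:18 AM UTC (Aug 6).
Add 15 hours leg 2 → 7:18 PM UTC.
Add 2 hours and 53 minutes layover in Chicago → 10:11 PM UTC.
Add 11 hours 50 minutes leg 3 → 10:01 AM UTC (Aug 7).
Bellhaven is UTC−1:00, so local arrival = 10:01 AM − 1:00 = 9:01 AM on Aug 7.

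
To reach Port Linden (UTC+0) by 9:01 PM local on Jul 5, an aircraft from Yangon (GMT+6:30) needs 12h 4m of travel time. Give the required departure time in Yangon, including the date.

Target arrival is already UTC: 9:01 PM on Jul 5.
Subtract 12 hours 4 minutes → departure 8:57 AM UTC on Jul 5.
Yangon is UTC+6:30: 8:57 AM + 6:30 = 3:27 PM on Jul 5.

3:27 PM on July 5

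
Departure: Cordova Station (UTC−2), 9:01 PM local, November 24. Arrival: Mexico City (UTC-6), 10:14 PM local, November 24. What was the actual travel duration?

Mexico City is 4:00 behind Cordova Station.
Clock-face elapsed time (ignoring zones) is 1 hour 13 minutes.
Actual elapsed = 1 hour 13 minutes + 4:00 = 5 hours 13 minutes.

5 hours 13 minutes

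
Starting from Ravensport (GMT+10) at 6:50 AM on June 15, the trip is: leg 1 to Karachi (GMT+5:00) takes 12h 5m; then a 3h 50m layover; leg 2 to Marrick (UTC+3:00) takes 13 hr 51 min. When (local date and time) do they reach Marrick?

Convert departure to UTC: 6:50 AM − 10:00 = 8:50 PM UTC on Jun 14.
Add 12 hours 5 minutes leg 1 → 8:55 AM UTC (Jun 15).
Add 3 hours and 50 minutes layover in Karachi → 12:45 PM UTC.
Add 13 hours 51 minutes leg 2 → 2:36 AM UTC (Jun 16).
Marrick is UTC+3:00, so local arrival = 2:36 AM + 3:00 = 5:36 AM on Jun 16.

5:36 AM on Jun 16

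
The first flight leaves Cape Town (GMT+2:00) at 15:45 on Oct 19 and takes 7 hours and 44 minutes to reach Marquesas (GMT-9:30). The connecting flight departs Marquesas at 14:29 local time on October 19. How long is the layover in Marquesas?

Convert departure to UTC: 15:45 − 2:00 = 13:45 UTC on Oct 19.
Add 7 hours 44 minutes flight time → 21:29 UTC.
Marquesas is UTC−9:30, so local arrival = 21:29 − 9:30 = 11:59 on Oct 19.
Layover = 14:29 − 11:59 = 2 hours 30 minutes.

2 hours 30 minutes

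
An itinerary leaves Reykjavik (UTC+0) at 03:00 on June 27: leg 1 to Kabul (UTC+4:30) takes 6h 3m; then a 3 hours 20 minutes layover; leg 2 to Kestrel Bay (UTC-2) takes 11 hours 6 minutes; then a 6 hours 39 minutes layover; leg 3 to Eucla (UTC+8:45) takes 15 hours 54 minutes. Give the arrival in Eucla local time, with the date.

Reykjavik is at UTC+0, so departure is already 03:00 UTC on Jun 27.
Add 6 hours 3 minutes leg 1 → 09:03 UTC.
Add 3 hours 20 minutes layover in Kabul → 12:23 UTC.
Add 11 hours and 6 minutes leg 2 → 23:29 UTC.
Add 6 hours and 39 minutes layover in Kestrel Bay → 06:08 UTC (Jun 28).
Add 15 hours and 54 minutes leg 3 → 22:02 UTC.
Eucla is UTC+8:45, so local arrival = 22:02 + 8:45 = 06:47 on Jun 29.

06:47 on June 29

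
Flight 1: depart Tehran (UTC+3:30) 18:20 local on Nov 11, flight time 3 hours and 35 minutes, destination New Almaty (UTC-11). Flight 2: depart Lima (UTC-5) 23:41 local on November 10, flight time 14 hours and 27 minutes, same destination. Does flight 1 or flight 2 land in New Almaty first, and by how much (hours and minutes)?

Flight 1 in UTC: 18:20 − 3:30 = 14:50 on Nov 11.
+3 hours and 35 minutes → arrive 18:25 UTC on Nov 11.
Flight 2 in UTC: 23:41 + 5:00 = 04:41 on Nov 11.
+14 hours and 27 minutes → arrive 19:08 UTC on Nov 11.
Flight 1 lands earlier by 43 minutes.

the first, by 43 minutes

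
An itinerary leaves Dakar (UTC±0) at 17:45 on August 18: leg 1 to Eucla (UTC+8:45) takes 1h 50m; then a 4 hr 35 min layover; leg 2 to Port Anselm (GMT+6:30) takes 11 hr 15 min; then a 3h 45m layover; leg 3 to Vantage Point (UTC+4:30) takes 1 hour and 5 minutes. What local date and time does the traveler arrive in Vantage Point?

Dakar is at UTC+0, so departure is already 17:45 UTC on Aug 18.
Add 1 hour and 50 minutes leg 1 → 19:35 UTC.
Add 4 hours and 35 minutes layover in Eucla → 00:10 UTC (Aug 19).
Add 11 hours 15 minutes leg 2 → 11:25 UTC.
Add 3 hours 45 minutes layover in Port Anselm → 15:10 UTC.
Add 1 hour 5 minutes leg 3 → 16:15 UTC.
Vantage Point is UTC+4:30, so local arrival = 16:15 + 4:30 = 20:45 on Aug 19.

20:45 on Aug 19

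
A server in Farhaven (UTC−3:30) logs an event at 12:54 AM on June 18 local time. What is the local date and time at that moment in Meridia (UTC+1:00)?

5:24 AM on June 18

Meridia is 4:30 ahead of Farhaven.
Shift by the zone difference: 12:54 AM + 4:30 = 5:24 AM on Jun 18 in Meridia.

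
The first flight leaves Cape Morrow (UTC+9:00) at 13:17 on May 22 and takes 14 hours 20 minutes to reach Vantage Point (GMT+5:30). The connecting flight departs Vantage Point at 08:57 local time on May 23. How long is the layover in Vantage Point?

8 hours 50 minutes

Convert departure to UTC: 13:17 − 9:00 = 04:17 UTC on May 22.
Add 14 hours and 20 minutes flight time → 18:37 UTC.
Vantage Point is UTC+5:30, so local arrival = 18:37 + 5:30 = 00:07 on May 23.
Layover = 08:57 − 00:07 = 8 hours 50 minutes.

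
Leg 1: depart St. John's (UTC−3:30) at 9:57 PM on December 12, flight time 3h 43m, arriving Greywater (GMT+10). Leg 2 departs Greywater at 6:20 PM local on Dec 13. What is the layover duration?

Convert departure to UTC: 9:57 PM + 3:30 = 1:27 AM UTC on Dec 13.
Add 3 hours 43 minutes flight time → 5:10 AM UTC.
Greywater is UTC+10:00, so local arrival = 5:10 AM + 10:00 = 3:10 PM on Dec 13.
Layover = 6:20 PM − 3:10 PM = 3 hours 10 minutes.

3 hours 10 minutes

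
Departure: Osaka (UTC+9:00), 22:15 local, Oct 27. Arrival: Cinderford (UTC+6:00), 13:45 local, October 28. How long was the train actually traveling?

Departure in UTC: 22:15 − 9:00 = 13:15 on Oct 27.
Arrival in UTC: 13:45 − 6:00 = 07:45 on Oct 28.
Elapsed = 07:45 − 13:15 (+1 day) = 18 hours 30 minutes.

18 hours 30 minutes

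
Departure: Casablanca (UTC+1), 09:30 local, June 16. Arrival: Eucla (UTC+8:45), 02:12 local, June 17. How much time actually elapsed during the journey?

8 hours 57 minutes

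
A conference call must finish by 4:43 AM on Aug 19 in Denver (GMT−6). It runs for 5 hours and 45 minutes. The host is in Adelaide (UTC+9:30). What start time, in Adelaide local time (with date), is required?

2:28 PM on August 19

Target end time in UTC: 4:43 AM + 6:00 = 10:43 AM on Aug 19.
Subtract 5 hours and 45 minutes → start 4:58 AM UTC on Aug 19.
Adelaide is UTC+9:30: 4:58 AM + 9:30 = 2:28 PM on Aug 19.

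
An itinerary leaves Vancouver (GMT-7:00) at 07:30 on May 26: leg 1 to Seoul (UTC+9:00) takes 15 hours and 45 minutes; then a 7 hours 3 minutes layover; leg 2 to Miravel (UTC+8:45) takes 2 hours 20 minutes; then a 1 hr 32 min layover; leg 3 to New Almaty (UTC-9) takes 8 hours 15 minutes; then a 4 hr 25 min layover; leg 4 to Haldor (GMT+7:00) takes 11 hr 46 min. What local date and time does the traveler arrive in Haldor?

00:36 on May 29

Convert departure to UTC: 07:30 + 7:00 = 14:30 UTC on May 26.
Add 15 hours and 45 minutes leg 1 → 06:15 UTC (May 27).
Add 7 hours and 3 minutes layover in Seoul → 13:18 UTC.
Add 2 hours and 20 minutes leg 2 → 15:38 UTC.
Add 1 hour and 32 minutes layover in Miravel → 17:10 UTC.
Add 8 hours and 15 minutes leg 3 → 01:25 UTC (May 28).
Add 4 hours and 25 minutes layover in New Almaty → 05:50 UTC.
Add 11 hours 46 minutes leg 4 → 17:36 UTC.
Haldor is UTC+7:00, so local arrival = 17:36 + 7:00 = 00:36 on May 29.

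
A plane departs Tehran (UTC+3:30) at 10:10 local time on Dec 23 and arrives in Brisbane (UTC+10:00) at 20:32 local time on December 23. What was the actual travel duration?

3 hours 52 minutes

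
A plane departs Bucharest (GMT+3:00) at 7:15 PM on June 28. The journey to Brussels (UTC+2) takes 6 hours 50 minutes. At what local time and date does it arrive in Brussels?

Convert departure to UTC: 7:15 PM − 3:00 = 4:15 PM UTC on Jun 28.
Add 6 hours 50 minutes travel time → 11:05 PM UTC.
Brussels is UTC+2:00, so local arrival = 11:05 PM + 2:00 = 1:05 AM on Jun 29.

1:05 AM on June 29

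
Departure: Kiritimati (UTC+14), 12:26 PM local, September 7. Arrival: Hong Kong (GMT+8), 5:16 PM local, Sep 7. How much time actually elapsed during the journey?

Departure in UTC: 12:26 PM − 14:00 = 10:26 PM on Sep 6.
Arrival in UTC: 5:16 PM − 8:00 = 9:16 AM on Sep 7.
Elapsed = 9:16 AM − 10:26 PM (+1 day) = 10 hours 50 minutes.

10 hours 50 minutes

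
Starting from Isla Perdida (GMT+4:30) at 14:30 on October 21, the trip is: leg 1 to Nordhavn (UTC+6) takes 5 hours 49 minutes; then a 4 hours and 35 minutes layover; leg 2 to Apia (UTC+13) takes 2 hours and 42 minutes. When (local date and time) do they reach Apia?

Convert departure to UTC: 14:30 − 4:30 = 10:00 UTC on Oct 21.
Add 5 hours 49 minutes leg 1 → 15:49 UTC.
Add 4 hours and 35 minutes layover in Nordhavn → 20:24 UTC.
Add 2 hours and 42 minutes leg 2 → 23:06 UTC.
Apia is UTC+13:00, so local arrival = 23:06 + 13:00 = 12:06 on Oct 22.

12:06 on October 22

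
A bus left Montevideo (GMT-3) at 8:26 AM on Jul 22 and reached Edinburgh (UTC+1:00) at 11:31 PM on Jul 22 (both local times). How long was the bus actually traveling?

Departure in UTC: 8:26 AM + 3:00 = 11:26 AM on Jul 22.
Arrival in UTC: 11:31 PM − 1:00 = 10:31 PM on Jul 22.
Elapsed = 10:31 PM − 11:26 AM = 11 hours 5 minutes.

11 hours 5 minutes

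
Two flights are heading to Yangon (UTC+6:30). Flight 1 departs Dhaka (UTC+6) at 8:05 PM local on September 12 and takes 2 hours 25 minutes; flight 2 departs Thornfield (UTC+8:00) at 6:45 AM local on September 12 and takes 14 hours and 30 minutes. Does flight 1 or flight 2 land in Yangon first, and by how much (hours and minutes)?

Flight 1 in UTC: 8:05 PM − 6:00 = 2:05 PM on Sep 12.
+2 hours 25 minutes → arrive 4:30 PM UTC on Sep 12.
Flight 2 in UTC: 6:45 AM − 8:00 = 10:45 PM on Sep 11.
+14 hours 30 minutes → arrive 1:15 PM UTC on Sep 12.
Flight 2 lands earlier by 3 hours 15 minutes.

the second, by 3 hours 15 minutes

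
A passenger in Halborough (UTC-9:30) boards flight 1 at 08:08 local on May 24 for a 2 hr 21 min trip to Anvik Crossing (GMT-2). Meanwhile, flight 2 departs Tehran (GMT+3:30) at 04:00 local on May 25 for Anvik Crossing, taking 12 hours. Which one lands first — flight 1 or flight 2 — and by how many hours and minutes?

the first, by 16 hours 31 minutes

Flight 1 in UTC: 08:08 + 9:30 = 17:38 on May 24.
+2 hours and 21 minutes → arrive 19:59 UTC on May 24.
Flight 2 in UTC: 04:00 − 3:30 = 00:30 on May 25.
+12 hours → arrive 12:30 UTC on May 25.
Flight 1 lands earlier by 16 hours 31 minutes.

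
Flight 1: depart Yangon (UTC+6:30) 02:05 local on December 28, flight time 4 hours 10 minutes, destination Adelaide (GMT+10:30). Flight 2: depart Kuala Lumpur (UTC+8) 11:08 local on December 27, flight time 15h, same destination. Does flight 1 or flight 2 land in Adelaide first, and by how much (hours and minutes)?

Flight 1 in UTC: 02:05 − 6:30 = 19:35 on Dec 27.
+4 hours and 10 minutes → arrive 23:45 UTC on Dec 27.
Flight 2 in UTC: 11:08 − 8:00 = 03:08 on Dec 27.
+15 hours → arrive 18:08 UTC on Dec 27.
Flight 2 lands earlier by 5 hours 37 minutes.

the second, by 5 hours 37 minutes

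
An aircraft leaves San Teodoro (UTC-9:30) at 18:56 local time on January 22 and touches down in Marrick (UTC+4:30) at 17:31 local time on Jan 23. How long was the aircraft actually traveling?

8 hours 35 minutes

Departure in UTC: 18:56 + 9:30 = 04:26 on Jan 23.
Arrival in UTC: 17:31 − 4:30 = 13:01 on Jan 23.
Elapsed = 13:01 − 04:26 = 8 hours 35 minutes.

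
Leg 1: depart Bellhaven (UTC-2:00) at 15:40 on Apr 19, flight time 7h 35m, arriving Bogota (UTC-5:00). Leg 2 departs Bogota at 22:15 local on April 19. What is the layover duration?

2 hours

Convert departure to UTC: 15:40 + 2:00 = 17:40 UTC on Apr 19.
Add 7 hours and 35 minutes flight time → 01:15 UTC (Apr 20).
Bogota is UTC−5:00, so local arrival = 01:15 − 5:00 = 20:15 on Apr 19.
Layover = 22:15 − 20:15 = 2 hours.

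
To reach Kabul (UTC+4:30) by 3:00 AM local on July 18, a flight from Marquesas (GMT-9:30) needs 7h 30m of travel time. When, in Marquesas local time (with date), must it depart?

5:30 AM on Jul 17

Target arrival in UTC: 3:00 AM − 4:30 = 10:30 PM on Jul 17.
Subtract 7 hours and 30 minutes → departure 3:00 PM UTC on Jul 17.
Marquesas is UTC−9:30: 3:00 PM − 9:30 = 5:30 AM on Jul 17.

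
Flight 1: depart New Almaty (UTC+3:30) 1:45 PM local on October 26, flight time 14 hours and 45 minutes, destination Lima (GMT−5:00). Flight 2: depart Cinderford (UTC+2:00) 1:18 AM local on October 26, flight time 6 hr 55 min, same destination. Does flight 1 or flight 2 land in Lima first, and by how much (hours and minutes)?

Flight 1 in UTC: 1:45 PM − 3:30 = 10:15 AM on Oct 26.
+14 hours and 45 minutes → arrive 1:00 AM UTC on Oct 27.
Flight 2 in UTC: 1:18 AM − 2:00 = 11:18 PM on Oct 25.
+6 hours and 55 minutes → arrive 6:13 AM UTC on Oct 26.
Flight 2 lands earlier by 18 hours 47 minutes.

the second, by 18 hours 47 minutes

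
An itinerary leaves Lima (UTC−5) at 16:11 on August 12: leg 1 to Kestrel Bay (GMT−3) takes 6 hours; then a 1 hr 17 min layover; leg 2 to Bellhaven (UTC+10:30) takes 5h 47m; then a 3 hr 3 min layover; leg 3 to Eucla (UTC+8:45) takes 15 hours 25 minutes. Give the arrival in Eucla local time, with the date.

13:28 on August 14

Convert departure to UTC: 16:11 + 5:00 = 21:11 UTC on Aug 12.
Add 6 hours leg 1 → 03:11 UTC (Aug 13).
Add 1 hour and 17 minutes layover in Kestrel Bay → 04:28 UTC.
Add 5 hours 47 minutes leg 2 → 10:15 UTC.
Add 3 hours 3 minutes layover in Bellhaven → 13:18 UTC.
Add 15 hours 25 minutes leg 3 → 04:43 UTC (Aug 14).
Eucla is UTC+8:45, so local arrival = 04:43 + 8:45 = 13:28 on Aug 14.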